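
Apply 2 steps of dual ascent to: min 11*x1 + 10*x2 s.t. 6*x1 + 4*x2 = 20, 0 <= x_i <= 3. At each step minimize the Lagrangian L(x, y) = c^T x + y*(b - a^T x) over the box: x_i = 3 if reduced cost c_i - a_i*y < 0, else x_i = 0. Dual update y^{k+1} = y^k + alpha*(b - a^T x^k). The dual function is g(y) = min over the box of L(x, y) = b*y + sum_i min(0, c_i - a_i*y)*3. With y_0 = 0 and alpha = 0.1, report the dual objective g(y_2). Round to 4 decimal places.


Dual ascent for LP: min 11*x1 + 10*x2, 6*x1 + 4*x2 = 20, 0 <= x_i <= 3
Step 1: y^k = 0.0, reduced costs: (11.0, 10.0)
  x^k = (0.0, 0.0), subgradient = b - a^T x = 20.0
  y^{k+1} = 0.0 + 0.1*20.0 = 2.0
Step 2: y^k = 2.0, reduced costs: (-1.0, 2.0)
  x^k = (3.0, 0.0), subgradient = b - a^T x = 2.0
  y^{k+1} = 2.0 + 0.1*2.0 = 2.2
Dual objective at y_2 = 2.2: reduced costs (-2.2, 1.2), box minimizer x = (3.0, 0.0)
g(y_2) = b*y + (c1 - a1*y)*x1 + (c2 - a2*y)*x2 = 20*2.2 + (-2.2)*3.0 + 1.2*0.0 = 44.0 - 6.6 + 0.0 = 37.4


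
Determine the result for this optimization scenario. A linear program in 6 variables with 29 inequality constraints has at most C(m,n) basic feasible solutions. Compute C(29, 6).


Each vertex corresponds to some choice of n active constraints out of m, so the number of vertices is at most C(m, n) = m! / (n!(m-n)!).
m = 29, n = 6
Numerator: 29 * 28 * 27 * 26 * 25 * 24
Denominator: 6! = 720
C(29, 6) = 475020


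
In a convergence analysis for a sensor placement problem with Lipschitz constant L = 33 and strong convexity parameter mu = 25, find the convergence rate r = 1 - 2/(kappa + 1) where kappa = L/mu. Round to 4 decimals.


Step 1: Compute the condition number.
kappa = L/mu = 33/25 = 1.32
Step 2: Compute the convergence rate.
r = 1 - 2/(kappa + 1) = 1 - 2*mu/(L + mu) = (L - mu)/(L + mu) = 8/58 = 0.1379


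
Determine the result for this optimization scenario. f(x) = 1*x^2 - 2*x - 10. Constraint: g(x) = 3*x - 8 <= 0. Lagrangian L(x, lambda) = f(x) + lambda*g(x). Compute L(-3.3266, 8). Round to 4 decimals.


Step 1: Evaluate f(x).
f(-3.3266) = 1*(-3.3266)^2 - 2*(-3.3266) - 10 = 7.7195
Step 2: Evaluate g(x).
g(-3.3266) = 3*-3.3266 - 8 = -17.9798
Step 3: Compute Lagrangian.
L = 7.7195 + 8*-17.9798 = -136.1189


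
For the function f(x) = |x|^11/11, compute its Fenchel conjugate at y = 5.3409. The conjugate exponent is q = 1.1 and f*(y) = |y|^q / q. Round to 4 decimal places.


The conjugate exponent q satisfies 1/p + 1/q = 1.
p = 11, so q = 11/(11 - 1) = 1.1
|y|^q = 5.3409^1.1 = 6.315
f*(5.3409) = 6.315 / 1.1 = 5.7409


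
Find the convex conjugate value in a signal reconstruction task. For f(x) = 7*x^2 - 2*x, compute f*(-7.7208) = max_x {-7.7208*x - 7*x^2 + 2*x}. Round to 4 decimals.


f*(y) = sup_x {y*x - a*x^2 - b*x} = sup_x {(y-b)*x - a*x^2}
FOC: (y - b) - 2a*x = 0 => x* = (y - b)/(2a)
x* = (-7.7208 + 2)/(2*7) = -0.4086
f*(-7.7208) = (y-b)^2/(4a) = (-7.7208 + 2)^2/(4*7)
= 32.7276/28 = 1.1688


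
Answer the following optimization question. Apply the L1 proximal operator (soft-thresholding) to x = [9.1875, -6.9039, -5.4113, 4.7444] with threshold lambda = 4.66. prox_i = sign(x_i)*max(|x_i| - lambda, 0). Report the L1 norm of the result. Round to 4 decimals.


Soft-thresholding with lambda = 4.66:
prox(9.1875) = sign(9.1875)*max(|9.1875| - 4.66, 0) = 4.5275
prox(-6.9039) = sign(-6.9039)*max(|-6.9039| - 4.66, 0) = -2.2439
prox(-5.4113) = sign(-5.4113)*max(|-5.4113| - 4.66, 0) = -0.7513
prox(4.7444) = sign(4.7444)*max(|4.7444| - 4.66, 0) = 0.0844
prox(x) = [4.5275, -2.2439, -0.7513, 0.0844]
||prox(x)||_1 = 4.5275 + 2.2439 + 0.7513 + 0.0844 = 7.6071


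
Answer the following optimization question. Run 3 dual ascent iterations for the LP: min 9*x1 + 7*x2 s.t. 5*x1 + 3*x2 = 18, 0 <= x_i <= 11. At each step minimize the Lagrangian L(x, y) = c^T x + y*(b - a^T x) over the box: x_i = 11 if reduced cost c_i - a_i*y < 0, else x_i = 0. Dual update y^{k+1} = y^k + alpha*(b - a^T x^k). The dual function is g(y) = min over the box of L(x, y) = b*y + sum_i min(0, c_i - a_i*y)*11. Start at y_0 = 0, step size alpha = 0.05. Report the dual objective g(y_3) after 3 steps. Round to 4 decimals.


Dual ascent for LP: min 9*x1 + 7*x2, 5*x1 + 3*x2 = 18, 0 <= x_i <= 11
Step 1: y^k = 0.0, reduced costs: (9.0, 7.0)
  x^k = (0.0, 0.0), subgradient = b - a^T x = 18.0
  y^{k+1} = 0.0 + 0.05*18.0 = 0.9
Step 2: y^k = 0.9, reduced costs: (4.5, 4.3)
  x^k = (0.0, 0.0), subgradient = b - a^T x = 18.0
  y^{k+1} = 0.9 + 0.05*18.0 = 1.8
Step 3: y^k = 1.8, reduced costs: (0.0, 1.6)
  x^k = (0.0, 0.0), subgradient = b - a^T x = 18.0
  y^{k+1} = 1.8 + 0.05*18.0 = 2.7
Dual objective at y_3 = 2.7: reduced costs (-4.5, -1.1), box minimizer x = (11.0, 11.0)
g(y_3) = b*y + (c1 - a1*y)*x1 + (c2 - a2*y)*x2 = 18*2.7 + (-4.5)*11.0 + (-1.1)*11.0 = 48.6 - 49.5 - 12.1 = -13.0


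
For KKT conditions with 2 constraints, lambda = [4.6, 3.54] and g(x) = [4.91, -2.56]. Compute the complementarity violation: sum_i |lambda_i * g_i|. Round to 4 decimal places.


KKT complementary slackness check:
lambda_1 * g_1 = 4.6 * 4.91 = 22.586
lambda_2 * g_2 = 3.54 * -2.56 = -9.0624
Total violation = 22.586 + 9.0624 = 31.6484


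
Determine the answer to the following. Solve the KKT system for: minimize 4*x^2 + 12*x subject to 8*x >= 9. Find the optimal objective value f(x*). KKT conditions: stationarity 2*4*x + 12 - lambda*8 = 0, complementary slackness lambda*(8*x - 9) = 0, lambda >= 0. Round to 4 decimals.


Step 1: Try lambda = 0 (constraint inactive).
x_unc = -12/(2*4) = -1.5
Check: 8*-1.5 = -12.0 < 9 -- violated!
Step 2: Constraint must be active: 8*x = 9
x* = 9/8 = 1.125
lambda = (2*4*1.125 + 12)/8 = 2.625
Step 3: Compute optimal value.
f(x*) = 4*1.125^2 + 12*1.125 = 18.5625


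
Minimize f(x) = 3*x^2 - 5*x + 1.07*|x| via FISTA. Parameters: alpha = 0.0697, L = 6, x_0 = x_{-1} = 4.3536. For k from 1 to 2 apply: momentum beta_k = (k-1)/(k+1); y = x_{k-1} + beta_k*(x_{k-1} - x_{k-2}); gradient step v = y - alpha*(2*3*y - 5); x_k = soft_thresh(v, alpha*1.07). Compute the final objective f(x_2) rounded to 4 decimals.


FISTA on f(x) = 3*x^2 - 5*x + 1.07*|x|
L = 6, alpha = 0.0697
Iteration 1: beta = 0.0, y = 4.3536 + 0.0*(4.3536 - 4.3536) = 4.3536
  grad(y) = 21.1216, v = y - alpha*grad = 2.8814
  prox(v) = soft_thresh(2.8814, 0.0746) = 2.8068
Iteration 2: beta = 0.3333, y = 2.8068 + 0.3333*(2.8068 - 4.3536) = 2.2913
  grad(y) = 8.7476, v = y - alpha*grad = 1.6816
  prox(v) = soft_thresh(1.6816, 0.0746) = 1.607
f(x_2) = 3*1.607^2 - 5*1.607 + 1.07*|1.607| = 1.4317


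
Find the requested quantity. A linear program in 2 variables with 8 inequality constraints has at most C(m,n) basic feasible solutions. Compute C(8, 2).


Each vertex corresponds to some choice of n active constraints out of m, so the number of vertices is at most C(m, n) = m! / (n!(m-n)!).
m = 8, n = 2
Numerator: 8 * 7
Denominator: 2! = 2
C(8, 2) = 28


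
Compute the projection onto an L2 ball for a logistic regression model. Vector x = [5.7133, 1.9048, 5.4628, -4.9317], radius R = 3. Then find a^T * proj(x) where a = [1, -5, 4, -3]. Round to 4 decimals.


Step 1: Compute ||x|| (intermediates to 6 decimals).
||x|| = sqrt(5.7133^2 + 1.9048^2 + 5.4628^2 + (-4.9317)^2) = 9.509674
Step 2: Project.
Since ||x|| > R, scale = R/||x|| = 3/9.509674 = 0.315468, proj(x) = scale * x
proj(x) = [1.802363, 0.600903, 1.723339, -1.555794]
Step 3: Dot product.
a^T * proj(x) = 1*1.802363 - 5*0.600903 + 4*1.723339 - 3*(-1.555794) = 10.3586


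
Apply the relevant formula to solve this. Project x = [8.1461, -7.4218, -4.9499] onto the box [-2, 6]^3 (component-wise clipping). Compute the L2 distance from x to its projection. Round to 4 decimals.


Project each component onto [-2, 6].
clip(8.1461) = 6.0, clip(-7.4218) = -2.0, clip(-4.9499) = -2.0
Projection = [6.0, -2.0, -2.0]
Squared diffs: [4.6057, 29.3959, 8.7019]
Distance = sqrt(42.7035) = 6.5348


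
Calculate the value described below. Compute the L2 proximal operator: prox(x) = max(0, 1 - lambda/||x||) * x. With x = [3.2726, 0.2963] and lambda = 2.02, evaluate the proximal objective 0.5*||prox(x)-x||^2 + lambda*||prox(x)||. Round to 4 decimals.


Step 1: Compute ||x||.
||x|| = 3.286
Step 2: Compute scaling factor.
scale = max(0, 1 - 2.02/3.286) = 0.3853
Step 3: prox(x) = [1.2608, 0.1142]
||prox(x)|| = 1.266
Step 4: Proximal objective.
0.5*||prox-x||^2 = 2.0402
lambda*||prox|| = 2.5573
Total = 4.5975


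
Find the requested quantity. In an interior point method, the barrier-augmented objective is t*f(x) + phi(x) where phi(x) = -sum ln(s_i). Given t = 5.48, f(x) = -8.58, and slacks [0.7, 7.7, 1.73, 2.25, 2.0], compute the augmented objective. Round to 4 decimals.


Step 1: Compute log-barrier.
ln values: [-0.3567, 2.0412, 0.5481, 0.8109, 0.6931]
phi = -(-0.3567 + 2.0412 + 0.5481 + 0.8109 + 0.6931) = -3.7367
Step 2: Compute augmented objective.
t*f(x) = 5.48*-8.58 = -47.0184
Total = -47.0184 - 3.7367 = -50.7551


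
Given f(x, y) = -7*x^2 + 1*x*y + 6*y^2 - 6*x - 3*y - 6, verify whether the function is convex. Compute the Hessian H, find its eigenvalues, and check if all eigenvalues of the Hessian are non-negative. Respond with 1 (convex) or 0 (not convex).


The Hessian of f(x,y) = -7*x^2 + 1*x*y + 6*y^2 - 6*x - 3*y - 6 is:
H = [[-14, 1], [1, 12]]
Trace = -14 + 12 = -2
Determinant = -14*12 - (1)^2 = -169
Discriminant = (-2)^2 - 4*-169 = 680.0
Eigenvalues: lambda_1 = -14.0384, lambda_2 = 12.0384
The function is not convex.

0


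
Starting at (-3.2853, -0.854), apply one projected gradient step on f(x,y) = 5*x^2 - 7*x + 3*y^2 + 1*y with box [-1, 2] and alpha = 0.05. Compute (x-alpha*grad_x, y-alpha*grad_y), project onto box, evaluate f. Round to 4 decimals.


Step 1: Compute gradient at (-3.2853, -0.854).
grad_x = 2*5*-3.2853 - 7 = -39.853
grad_y = 2*3*-0.854 + 1 = -4.124
Step 2: Gradient step.
x_raw = -3.2853 - 0.05*-39.853 = -1.2927
y_raw = -0.854 - 0.05*-4.124 = -0.6478
Step 3: Project onto [-1, 2].
x_proj = clip(-1.2927) = -1.0
y_proj = clip(-0.6478) = -0.6478
Step 4: Evaluate f.
f(-1.0, -0.6478) = 12.6111


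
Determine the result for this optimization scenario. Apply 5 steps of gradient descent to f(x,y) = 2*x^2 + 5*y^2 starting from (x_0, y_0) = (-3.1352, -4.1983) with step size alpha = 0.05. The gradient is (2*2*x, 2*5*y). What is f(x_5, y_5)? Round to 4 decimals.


Gradient descent on f(x,y) = 2*x^2 + 5*y^2.
Starting point: (-3.1352, -4.1983), alpha = 0.05
Step 1: grad_x = 2*2*-3.1352 = -12.5408, grad_y = 2*5*-4.1983 = -41.983
  x_1 = -3.1352 - 0.05*-12.5408 = -2.5082
  y_1 = -4.1983 - 0.05*-41.983 = -2.0992
Step 2: grad_x = 2*2*-2.5082 = -10.0326, grad_y = 2*5*-2.0992 = -20.9915
  x_2 = -2.5082 - 0.05*-10.0326 = -2.0065
  y_2 = -2.0992 - 0.05*-20.9915 = -1.0496
Step 3: grad_x = 2*2*-2.0065 = -8.0261, grad_y = 2*5*-1.0496 = -10.4958
  x_3 = -2.0065 - 0.05*-8.0261 = -1.6052
  y_3 = -1.0496 - 0.05*-10.4958 = -0.5248
Step 4: grad_x = 2*2*-1.6052 = -6.4209, grad_y = 2*5*-0.5248 = -5.2479
  x_4 = -1.6052 - 0.05*-6.4209 = -1.2842
  y_4 = -0.5248 - 0.05*-5.2479 = -0.2624
Step 5: grad_x = 2*2*-1.2842 = -5.1367, grad_y = 2*5*-0.2624 = -2.6239
  x_5 = -1.2842 - 0.05*-5.1367 = -1.0273
  y_5 = -0.2624 - 0.05*-2.6239 = -0.1312
f(-1.0273, -0.1312) = 2*(-1.0273)^2 + 5*(-0.1312)^2 = 2.1969


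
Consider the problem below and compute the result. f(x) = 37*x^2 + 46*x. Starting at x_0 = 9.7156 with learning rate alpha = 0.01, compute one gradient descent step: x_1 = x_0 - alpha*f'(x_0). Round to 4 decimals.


We compute the gradient at x_0 and apply the update.
f'(x) = 74*x + 46
f'(9.7156) = 74*9.7156 + 46 = 764.9544
x_1 = 9.7156 - 0.01*764.9544 = 2.0661


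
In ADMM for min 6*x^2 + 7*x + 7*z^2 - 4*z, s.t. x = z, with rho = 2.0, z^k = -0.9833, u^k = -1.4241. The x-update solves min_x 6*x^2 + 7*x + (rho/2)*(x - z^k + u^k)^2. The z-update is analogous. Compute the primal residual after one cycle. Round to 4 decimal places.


ADMM iteration with rho = 2.0, z^k = -0.9833, u^k = -1.4241
Step 1: x-update.
Minimize 6*x^2 + 7*x + (2.0/2)*(x + 0.9833 - 1.4241)^2
FOC: (2*6 + 2.0)*x = -7 + 2.0*(-0.9833 + 1.4241)
x^{k+1} = -0.437
Step 2: z-update.
Minimize 7*z^2 - 4*z + (2.0/2)*(-0.437 - z - 1.4241)^2
FOC: (2*7 + 2.0)*z = 4 + 2.0*(-0.437 - 1.4241)
z^{k+1} = 0.0174
Step 3: u-update.
u^{k+1} = -1.4241 - 0.437 - 0.0174 = -1.8785
Step 4: Primal residual = |-0.437 - 0.0174| = 0.4544


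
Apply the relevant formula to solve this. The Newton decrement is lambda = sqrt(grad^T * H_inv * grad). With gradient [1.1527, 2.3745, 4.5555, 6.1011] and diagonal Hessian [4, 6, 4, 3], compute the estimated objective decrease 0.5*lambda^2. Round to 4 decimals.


Step 1: H is diagonal, so H^(-1) * g = [0.2882, 0.3958, 1.1389, 2.0337].
Step 2: g^T H^(-1) g = sum_i g_i^2 / H_ii
  = (1.1527)^2/4 + (2.3745)^2/6 + (4.5555)^2/4 + (6.1011)^2/3
  = 0.3322 + 0.9397 + 5.1881 + 12.4078 = 18.8678
Step 3: Objective decrease = 0.5 * g^T H^(-1) g = 9.4339


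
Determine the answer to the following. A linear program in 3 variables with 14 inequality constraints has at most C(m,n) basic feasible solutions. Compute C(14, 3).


Each vertex corresponds to some choice of n active constraints out of m, so the number of vertices is at most C(m, n) = m! / (n!(m-n)!).
m = 14, n = 3
Numerator: 14 * 13 * 12
Denominator: 3! = 6
C(14, 3) = 364


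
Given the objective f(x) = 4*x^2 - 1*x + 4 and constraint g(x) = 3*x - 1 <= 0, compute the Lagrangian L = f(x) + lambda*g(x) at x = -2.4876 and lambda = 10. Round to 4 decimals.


Step 1: Evaluate f(x).
f(-2.4876) = 4*(-2.4876)^2 - 1*(-2.4876) + 4 = 31.2402
Step 2: Evaluate g(x).
g(-2.4876) = 3*-2.4876 - 1 = -8.4628
Step 3: Compute Lagrangian.
L = 31.2402 + 10*-8.4628 = -53.3878


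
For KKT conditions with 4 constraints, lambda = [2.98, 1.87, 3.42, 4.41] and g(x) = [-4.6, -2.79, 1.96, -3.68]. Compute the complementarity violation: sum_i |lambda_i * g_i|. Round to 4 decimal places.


KKT complementary slackness check:
lambda_1 * g_1 = 2.98 * -4.6 = -13.708
lambda_2 * g_2 = 1.87 * -2.79 = -5.2173
lambda_3 * g_3 = 3.42 * 1.96 = 6.7032
lambda_4 * g_4 = 4.41 * -3.68 = -16.2288
Total violation = 13.708 + 5.2173 + 6.7032 + 16.2288 = 41.8573


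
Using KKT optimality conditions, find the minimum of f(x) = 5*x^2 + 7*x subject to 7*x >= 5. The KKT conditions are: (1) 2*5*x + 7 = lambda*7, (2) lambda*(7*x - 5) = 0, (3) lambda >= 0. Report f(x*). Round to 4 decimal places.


Step 1: Try lambda = 0 (constraint inactive).
x_unc = -7/(2*5) = -0.7
Check: 7*-0.7 = -4.9 < 5 -- violated!
Step 2: Constraint must be active: 7*x = 5
x* = 5/7 = 0.7143 (rounded; the exact value 5/7 is used below)
lambda = (2*5*(5/7) + 7)/7 = 2.0204
Step 3: Compute optimal value.
f(x*) = 5*(5/7)^2 + 7*(5/7) = 7.551


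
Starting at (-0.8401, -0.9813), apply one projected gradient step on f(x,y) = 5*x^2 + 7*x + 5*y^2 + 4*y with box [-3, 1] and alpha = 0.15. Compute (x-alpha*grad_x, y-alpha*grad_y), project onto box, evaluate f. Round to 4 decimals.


Step 1: Compute gradient at (-0.8401, -0.9813).
grad_x = 2*5*-0.8401 + 7 = -1.401
grad_y = 2*5*-0.9813 + 4 = -5.813
Step 2: Gradient step.
x_raw = -0.8401 - 0.15*-1.401 = -0.63
y_raw = -0.9813 - 0.15*-5.813 = -0.1094
Step 3: Project onto [-3, 1].
x_proj = clip(-0.63) = -0.63
y_proj = clip(-0.1094) = -0.1094
Step 4: Evaluate f.
f(-0.63, -0.1094) = -2.8031


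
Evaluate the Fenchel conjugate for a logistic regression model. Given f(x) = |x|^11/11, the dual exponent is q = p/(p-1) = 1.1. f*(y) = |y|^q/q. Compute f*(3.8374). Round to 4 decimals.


The conjugate exponent q satisfies 1/p + 1/q = 1.
p = 11, so q = 11/(11 - 1) = 1.1
|y|^q = 3.8374^1.1 = 4.3898
f*(3.8374) = 4.3898 / 1.1 = 3.9907


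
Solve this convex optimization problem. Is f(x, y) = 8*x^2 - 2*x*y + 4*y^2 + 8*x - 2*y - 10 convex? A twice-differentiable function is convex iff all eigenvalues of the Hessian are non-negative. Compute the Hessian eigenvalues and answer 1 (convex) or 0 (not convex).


The Hessian of f(x,y) = 8*x^2 - 2*x*y + 4*y^2 + 8*x - 2*y - 10 is:
H = [[16, -2], [-2, 8]]
Trace = 16 + 8 = 24
Determinant = 16*8 - (-2)^2 = 124
Discriminant = (24)^2 - 4*124 = 80.0
Eigenvalues: lambda_1 = 7.5279, lambda_2 = 16.4721
The function is convex.

1


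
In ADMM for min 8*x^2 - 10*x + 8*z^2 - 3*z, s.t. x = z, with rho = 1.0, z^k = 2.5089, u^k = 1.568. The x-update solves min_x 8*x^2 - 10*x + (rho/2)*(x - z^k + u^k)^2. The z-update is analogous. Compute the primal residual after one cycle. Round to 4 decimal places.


ADMM iteration with rho = 1.0, z^k = 2.5089, u^k = 1.568
Step 1: x-update.
Minimize 8*x^2 - 10*x + (1.0/2)*(x - 2.5089 + 1.568)^2
FOC: (2*8 + 1.0)*x = 10 + 1.0*(2.5089 - 1.568)
x^{k+1} = 0.6436
Step 2: z-update.
Minimize 8*z^2 - 3*z + (1.0/2)*(0.6436 - z + 1.568)^2
FOC: (2*8 + 1.0)*z = 3 + 1.0*(0.6436 + 1.568)
z^{k+1} = 0.3066
Step 3: u-update.
u^{k+1} = 1.568 + 0.6436 - 0.3066 = 1.905
Step 4: Primal residual = |0.6436 - 0.3066| = 0.337


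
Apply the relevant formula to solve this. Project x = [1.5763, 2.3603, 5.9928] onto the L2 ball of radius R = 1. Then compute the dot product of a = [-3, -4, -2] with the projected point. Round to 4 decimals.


Step 1: Compute ||x|| (intermediates to 6 decimals).
||x|| = sqrt(1.5763^2 + 2.3603^2 + 5.9928^2) = 6.630942
Step 2: Project.
Since ||x|| > R, scale = R/||x|| = 1/6.630942 = 0.150808, proj(x) = scale * x
proj(x) = [0.237719, 0.355952, 0.903762]
Step 3: Dot product.
a^T * proj(x) = -3*0.237719 - 4*0.355952 - 2*0.903762 = -3.9445


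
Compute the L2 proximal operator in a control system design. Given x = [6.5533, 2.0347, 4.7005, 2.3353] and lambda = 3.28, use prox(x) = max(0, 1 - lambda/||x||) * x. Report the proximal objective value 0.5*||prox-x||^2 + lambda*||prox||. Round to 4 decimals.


Step 1: Compute ||x||.
||x|| = 8.6391
Step 2: Compute scaling factor.
scale = max(0, 1 - 3.28/8.6391) = 0.6203
Step 3: prox(x) = [4.0652, 1.2622, 2.9159, 1.4487]
||prox(x)|| = 5.3591
Step 4: Proximal objective.
0.5*||prox-x||^2 = 5.3792
lambda*||prox|| = 17.5778
Total = 22.9571


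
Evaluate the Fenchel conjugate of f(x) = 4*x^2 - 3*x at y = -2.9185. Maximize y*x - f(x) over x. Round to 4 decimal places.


f*(y) = sup_x {y*x - a*x^2 - b*x} = sup_x {(y-b)*x - a*x^2}
FOC: (y - b) - 2a*x = 0 => x* = (y - b)/(2a)
x* = (-2.9185 + 3)/(2*4) = 0.0102
f*(-2.9185) = (y-b)^2/(4a) = (-2.9185 + 3)^2/(4*4)
= 0.0066/16 = 0.0004


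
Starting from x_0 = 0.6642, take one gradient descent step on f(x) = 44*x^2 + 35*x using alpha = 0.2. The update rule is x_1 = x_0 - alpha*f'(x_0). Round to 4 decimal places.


We compute the gradient at x_0 and apply the update.
f'(x) = 88*x + 35
f'(0.6642) = 88*0.6642 + 35 = 93.4496
x_1 = 0.6642 - 0.2*93.4496 = -18.0257


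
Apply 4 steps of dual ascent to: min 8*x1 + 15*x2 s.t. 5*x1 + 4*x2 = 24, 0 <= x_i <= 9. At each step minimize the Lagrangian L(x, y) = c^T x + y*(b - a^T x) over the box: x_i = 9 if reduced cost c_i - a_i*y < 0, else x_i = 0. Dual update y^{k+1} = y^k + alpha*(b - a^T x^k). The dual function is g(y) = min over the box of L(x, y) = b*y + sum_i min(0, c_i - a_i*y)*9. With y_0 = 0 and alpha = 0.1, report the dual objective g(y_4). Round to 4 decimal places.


Dual ascent for LP: min 8*x1 + 15*x2, 5*x1 + 4*x2 = 24, 0 <= x_i <= 9
Step 1: y^k = 0.0, reduced costs: (8.0, 15.0)
  x^k = (0.0, 0.0), subgradient = b - a^T x = 24.0
  y^{k+1} = 0.0 + 0.1*24.0 = 2.4
Step 2: y^k = 2.4, reduced costs: (-4.0, 5.4)
  x^k = (9.0, 0.0), subgradient = b - a^T x = -21.0
  y^{k+1} = 2.4 + 0.1*-21.0 = 0.3
Step 3: y^k = 0.3, reduced costs: (6.5, 13.8)
  x^k = (0.0, 0.0), subgradient = b - a^T x = 24.0
  y^{k+1} = 0.3 + 0.1*24.0 = 2.7
Step 4: y^k = 2.7, reduced costs: (-5.5, 4.2)
  x^k = (9.0, 0.0), subgradient = b - a^T x = -21.0
  y^{k+1} = 2.7 + 0.1*-21.0 = 0.6
Dual objective at y_4 = 0.6: reduced costs (5.0, 12.6), box minimizer x = (0.0, 0.0)
g(y_4) = b*y + (c1 - a1*y)*x1 + (c2 - a2*y)*x2 = 24*0.6 + 5.0*0.0 + 12.6*0.0 = 14.4 + 0.0 + 0.0 = 14.4


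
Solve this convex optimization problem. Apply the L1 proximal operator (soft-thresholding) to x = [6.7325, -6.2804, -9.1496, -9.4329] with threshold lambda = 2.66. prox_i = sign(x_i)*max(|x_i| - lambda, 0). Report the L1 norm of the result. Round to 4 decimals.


Soft-thresholding with lambda = 2.66:
prox(6.7325) = sign(6.7325)*max(|6.7325| - 2.66, 0) = 4.0725
prox(-6.2804) = sign(-6.2804)*max(|-6.2804| - 2.66, 0) = -3.6204
prox(-9.1496) = sign(-9.1496)*max(|-9.1496| - 2.66, 0) = -6.4896
prox(-9.4329) = sign(-9.4329)*max(|-9.4329| - 2.66, 0) = -6.7729
prox(x) = [4.0725, -3.6204, -6.4896, -6.7729]
||prox(x)||_1 = 4.0725 + 3.6204 + 6.4896 + 6.7729 = 20.9554


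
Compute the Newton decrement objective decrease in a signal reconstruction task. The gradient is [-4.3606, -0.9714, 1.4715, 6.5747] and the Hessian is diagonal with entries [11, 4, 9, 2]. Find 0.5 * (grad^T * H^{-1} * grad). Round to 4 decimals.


Step 1: H is diagonal, so H^(-1) * g = [-0.3964, -0.2429, 0.1635, 3.2874].
Step 2: g^T H^(-1) g = sum_i g_i^2 / H_ii
  = (-4.3606)^2/11 + (-0.9714)^2/4 + (1.4715)^2/9 + (6.5747)^2/2
  = 1.7286 + 0.2359 + 0.2406 + 21.6133 = 23.8185
Step 3: Objective decrease = 0.5 * g^T H^(-1) g = 11.9092


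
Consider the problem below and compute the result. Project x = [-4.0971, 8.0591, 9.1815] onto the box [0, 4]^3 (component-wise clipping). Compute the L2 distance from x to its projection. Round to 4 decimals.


Project each component onto [0, 4].
clip(-4.0971) = 0.0, clip(8.0591) = 4.0, clip(9.1815) = 4.0
Projection = [0.0, 4.0, 4.0]
Squared diffs: [16.7862, 16.4763, 26.8479]
Distance = sqrt(60.1104) = 7.7531


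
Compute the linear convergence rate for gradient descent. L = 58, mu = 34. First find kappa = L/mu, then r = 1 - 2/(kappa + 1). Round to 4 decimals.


Step 1: Compute the condition number.
kappa = L/mu = 58/34 = 1.7059
Step 2: Compute the convergence rate.
r = 1 - 2/(kappa + 1) = 1 - 2*mu/(L + mu) = (L - mu)/(L + mu) = 24/92 = 0.2609


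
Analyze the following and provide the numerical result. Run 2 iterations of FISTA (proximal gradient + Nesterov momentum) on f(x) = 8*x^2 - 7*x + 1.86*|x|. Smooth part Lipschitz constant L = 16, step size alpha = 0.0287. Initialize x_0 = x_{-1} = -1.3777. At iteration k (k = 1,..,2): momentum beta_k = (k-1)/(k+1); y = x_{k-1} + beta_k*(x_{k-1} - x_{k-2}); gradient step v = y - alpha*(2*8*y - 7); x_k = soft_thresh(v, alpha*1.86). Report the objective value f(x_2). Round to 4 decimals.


FISTA on f(x) = 8*x^2 - 7*x + 1.86*|x|
L = 16, alpha = 0.0287
Iteration 1: beta = 0.0, y = -1.3777 + 0.0*(-1.3777 + 1.3777) = -1.3777
  grad(y) = -29.0432, v = y - alpha*grad = -0.5442
  prox(v) = soft_thresh(-0.5442, 0.0534) = -0.4908
Iteration 2: beta = 0.3333, y = -0.4908 + 0.3333*(-0.4908 + 1.3777) = -0.1951
  grad(y) = -10.1222, v = y - alpha*grad = 0.0954
  prox(v) = soft_thresh(0.0954, 0.0534) = 0.042
f(x_2) = 8*0.042^2 - 7*0.042 + 1.86*|0.042| = -0.2017


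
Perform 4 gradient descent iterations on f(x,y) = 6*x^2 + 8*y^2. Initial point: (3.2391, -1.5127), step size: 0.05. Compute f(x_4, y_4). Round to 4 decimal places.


Gradient descent on f(x,y) = 6*x^2 + 8*y^2.
Starting point: (3.2391, -1.5127), alpha = 0.05
Step 1: grad_x = 2*6*3.2391 = 38.8692, grad_y = 2*8*-1.5127 = -24.2032
  x_1 = 3.2391 - 0.05*38.8692 = 1.2956
  y_1 = -1.5127 - 0.05*-24.2032 = -0.3025
Step 2: grad_x = 2*6*1.2956 = 15.5477, grad_y = 2*8*-0.3025 = -4.8406
  x_2 = 1.2956 - 0.05*15.5477 = 0.5183
  y_2 = -0.3025 - 0.05*-4.8406 = -0.0605
Step 3: grad_x = 2*6*0.5183 = 6.2191, grad_y = 2*8*-0.0605 = -0.9681
  x_3 = 0.5183 - 0.05*6.2191 = 0.2073
  y_3 = -0.0605 - 0.05*-0.9681 = -0.0121
Step 4: grad_x = 2*6*0.2073 = 2.4876, grad_y = 2*8*-0.0121 = -0.1936
  x_4 = 0.2073 - 0.05*2.4876 = 0.0829
  y_4 = -0.0121 - 0.05*-0.1936 = -0.0024
f(0.0829, -0.0024) = 6*0.0829^2 + 8*(-0.0024)^2 = 0.0413


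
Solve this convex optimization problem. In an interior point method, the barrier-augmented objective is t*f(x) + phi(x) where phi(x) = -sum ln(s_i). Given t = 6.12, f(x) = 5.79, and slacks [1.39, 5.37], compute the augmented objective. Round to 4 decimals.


Step 1: Compute log-barrier.
ln values: [0.3293, 1.6808]
phi = -(0.3293 + 1.6808) = -2.0101
Step 2: Compute augmented objective.
t*f(x) = 6.12*5.79 = 35.4348
Total = 35.4348 - 2.0101 = 33.4247


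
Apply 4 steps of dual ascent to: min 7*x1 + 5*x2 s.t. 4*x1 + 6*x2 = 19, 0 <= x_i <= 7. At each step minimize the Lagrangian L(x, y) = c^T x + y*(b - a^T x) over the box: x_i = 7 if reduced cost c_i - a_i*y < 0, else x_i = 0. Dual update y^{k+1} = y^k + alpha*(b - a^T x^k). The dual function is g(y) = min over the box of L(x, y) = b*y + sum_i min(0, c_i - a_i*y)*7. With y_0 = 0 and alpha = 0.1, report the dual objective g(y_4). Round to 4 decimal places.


Dual ascent for LP: min 7*x1 + 5*x2, 4*x1 + 6*x2 = 19, 0 <= x_i <= 7
Step 1: y^k = 0.0, reduced costs: (7.0, 5.0)
  x^k = (0.0, 0.0), subgradient = b - a^T x = 19.0
  y^{k+1} = 0.0 + 0.1*19.0 = 1.9
Step 2: y^k = 1.9, reduced costs: (-0.6, -6.4)
  x^k = (7.0, 7.0), subgradient = b - a^T x = -51.0
  y^{k+1} = 1.9 + 0.1*-51.0 = -3.2
Step 3: y^k = -3.2, reduced costs: (19.8, 24.2)
  x^k = (0.0, 0.0), subgradient = b - a^T x = 19.0
  y^{k+1} = -3.2 + 0.1*19.0 = -1.3
Step 4: y^k = -1.3, reduced costs: (12.2, 12.8)
  x^k = (0.0, 0.0), subgradient = b - a^T x = 19.0
  y^{k+1} = -1.3 + 0.1*19.0 = 0.6
Dual objective at y_4 = 0.6: reduced costs (4.6, 1.4), box minimizer x = (0.0, 0.0)
g(y_4) = b*y + (c1 - a1*y)*x1 + (c2 - a2*y)*x2 = 19*0.6 + 4.6*0.0 + 1.4*0.0 = 11.4 + 0.0 + 0.0 = 11.4


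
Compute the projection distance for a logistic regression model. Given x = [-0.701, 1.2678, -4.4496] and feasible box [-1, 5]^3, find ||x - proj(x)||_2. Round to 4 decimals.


Project each component onto [-1, 5].
clip(-0.701) = -0.701, clip(1.2678) = 1.2678, clip(-4.4496) = -1.0
Projection = [-0.701, 1.2678, -1.0]
Squared diffs: [0.0, 0.0, 11.8997]
Distance = sqrt(11.8997) = 3.4496


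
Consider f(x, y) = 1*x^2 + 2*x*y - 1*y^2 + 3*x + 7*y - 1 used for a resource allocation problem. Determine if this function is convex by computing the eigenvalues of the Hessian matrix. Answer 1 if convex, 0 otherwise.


The Hessian of f(x,y) = 1*x^2 + 2*x*y - 1*y^2 + 3*x + 7*y - 1 is:
H = [[2, 2], [2, -2]]
Trace = 2 - 2 = 0
Determinant = 2*-2 - (2)^2 = -8
Discriminant = (0)^2 - 4*-8 = 32.0
Eigenvalues: lambda_1 = -2.8284, lambda_2 = 2.8284
The function is not convex.

0


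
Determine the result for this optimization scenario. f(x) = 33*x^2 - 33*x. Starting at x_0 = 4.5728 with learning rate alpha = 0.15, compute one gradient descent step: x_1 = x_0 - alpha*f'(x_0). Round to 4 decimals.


We compute the gradient at x_0 and apply the update.
f'(x) = 66*x - 33
f'(4.5728) = 66*4.5728 - 33 = 268.8048
x_1 = 4.5728 - 0.15*268.8048 = -35.7479


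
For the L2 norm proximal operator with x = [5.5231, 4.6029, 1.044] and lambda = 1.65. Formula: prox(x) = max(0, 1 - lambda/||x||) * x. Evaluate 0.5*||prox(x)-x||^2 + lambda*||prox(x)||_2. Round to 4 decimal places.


Step 1: Compute ||x||.
||x|| = 7.2651
Step 2: Compute scaling factor.
scale = max(0, 1 - 1.65/7.2651) = 0.7729
Step 3: prox(x) = [4.2687, 3.5575, 0.8069]
||prox(x)|| = 5.6151
Step 4: Proximal objective.
0.5*||prox-x||^2 = 1.3613
lambda*||prox|| = 9.2649
Total = 10.6261


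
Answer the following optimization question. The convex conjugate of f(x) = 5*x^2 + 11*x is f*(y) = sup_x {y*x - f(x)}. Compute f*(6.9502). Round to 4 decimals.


f*(y) = sup_x {y*x - a*x^2 - b*x} = sup_x {(y-b)*x - a*x^2}
FOC: (y - b) - 2a*x = 0 => x* = (y - b)/(2a)
x* = (6.9502 - 11)/(2*5) = -0.405
f*(6.9502) = (y-b)^2/(4a) = (6.9502 - 11)^2/(4*5)
= 16.4009/20 = 0.82


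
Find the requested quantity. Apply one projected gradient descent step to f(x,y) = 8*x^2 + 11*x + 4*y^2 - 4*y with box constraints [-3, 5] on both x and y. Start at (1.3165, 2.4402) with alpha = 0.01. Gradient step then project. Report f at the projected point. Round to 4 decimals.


Step 1: Compute gradient at (1.3165, 2.4402).
grad_x = 2*8*1.3165 + 11 = 32.064
grad_y = 2*4*2.4402 - 4 = 15.5216
Step 2: Gradient step.
x_raw = 1.3165 - 0.01*32.064 = 0.9959
y_raw = 2.4402 - 0.01*15.5216 = 2.285
Step 3: Project onto [-3, 5].
x_proj = clip(0.9959) = 0.9959
y_proj = clip(2.285) = 2.285
Step 4: Evaluate f.
f(0.9959, 2.285) = 30.633


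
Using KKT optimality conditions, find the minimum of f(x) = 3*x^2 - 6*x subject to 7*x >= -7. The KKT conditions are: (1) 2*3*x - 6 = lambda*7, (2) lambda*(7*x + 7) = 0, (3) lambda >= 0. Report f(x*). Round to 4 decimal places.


Step 1: Try lambda = 0 (constraint inactive).
Stationarity: 2*3*x - 6 = 0
x* = 6/(2*3) = 1.0
Check constraint: 7*1.0 = 7.0 >= -7 -- satisfied.
Step 2: Compute optimal value.
f(x*) = 3*1.0^2 - 6*1.0 = -3.0


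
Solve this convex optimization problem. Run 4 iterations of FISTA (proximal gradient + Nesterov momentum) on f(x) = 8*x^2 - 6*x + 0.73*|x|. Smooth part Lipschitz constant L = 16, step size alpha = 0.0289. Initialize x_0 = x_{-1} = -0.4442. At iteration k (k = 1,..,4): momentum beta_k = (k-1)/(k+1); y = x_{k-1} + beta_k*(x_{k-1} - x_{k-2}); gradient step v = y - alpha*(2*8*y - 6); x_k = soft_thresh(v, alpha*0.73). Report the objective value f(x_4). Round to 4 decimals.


FISTA on f(x) = 8*x^2 - 6*x + 0.73*|x|
L = 16, alpha = 0.0289
Iteration 1: beta = 0.0, y = -0.4442 + 0.0*(-0.4442 + 0.4442) = -0.4442
  grad(y) = -13.1072, v = y - alpha*grad = -0.0654
  prox(v) = soft_thresh(-0.0654, 0.0211) = -0.0443
Iteration 2: beta = 0.3333, y = -0.0443 + 0.3333*(-0.0443 + 0.4442) = 0.089
  grad(y) = -4.5761, v = y - alpha*grad = 0.2212
  prox(v) = soft_thresh(0.2212, 0.0211) = 0.2001
Iteration 3: beta = 0.5, y = 0.2001 + 0.5*(0.2001 + 0.0443) = 0.3224
  grad(y) = -0.8421, v = y - alpha*grad = 0.3467
  prox(v) = soft_thresh(0.3467, 0.0211) = 0.3256
Iteration 4: beta = 0.6, y = 0.3256 + 0.6*(0.3256 - 0.2001) = 0.4009
  grad(y) = 0.4142, v = y - alpha*grad = 0.3889
  prox(v) = soft_thresh(0.3889, 0.0211) = 0.3678
f(x_4) = 8*0.3678^2 - 6*0.3678 + 0.73*|0.3678| = -0.8561


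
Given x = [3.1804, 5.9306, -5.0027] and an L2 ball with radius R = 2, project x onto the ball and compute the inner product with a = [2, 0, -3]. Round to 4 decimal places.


Step 1: Compute ||x|| (intermediates to 6 decimals).
||x|| = sqrt(3.1804^2 + 5.9306^2 + (-5.0027)^2) = 8.385342
Step 2: Project.
Since ||x|| > R, scale = R/||x|| = 2/8.385342 = 0.238511, proj(x) = scale * x
proj(x) = [0.75856, 1.414513, -1.193199]
Step 3: Dot product.
a^T * proj(x) = 2*0.75856 + 0*1.414513 - 3*(-1.193199) = 5.0967


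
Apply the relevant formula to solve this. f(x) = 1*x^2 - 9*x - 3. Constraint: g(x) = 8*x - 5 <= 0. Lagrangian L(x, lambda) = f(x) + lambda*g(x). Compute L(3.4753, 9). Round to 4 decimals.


Step 1: Evaluate f(x).
f(3.4753) = 1*3.4753^2 - 9*3.4753 - 3 = -22.2
Step 2: Evaluate g(x).
g(3.4753) = 8*3.4753 - 5 = 22.8024
Step 3: Compute Lagrangian.
L = -22.2 + 9*22.8024 = 183.0216


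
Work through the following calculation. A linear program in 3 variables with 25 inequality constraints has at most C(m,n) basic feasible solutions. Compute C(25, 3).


Each vertex corresponds to some choice of n active constraints out of m, so the number of vertices is at most C(m, n) = m! / (n!(m-n)!).
m = 25, n = 3
Numerator: 25 * 24 * 23
Denominator: 3! = 6
C(25, 3) = 2300


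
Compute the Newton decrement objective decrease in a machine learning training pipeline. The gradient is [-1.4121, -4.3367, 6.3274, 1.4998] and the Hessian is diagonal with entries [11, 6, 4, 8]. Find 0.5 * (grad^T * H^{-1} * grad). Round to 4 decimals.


Step 1: H is diagonal, so H^(-1) * g = [-0.1284, -0.7228, 1.5819, 0.1875].
Step 2: g^T H^(-1) g = sum_i g_i^2 / H_ii
  = (-1.4121)^2/11 + (-4.3367)^2/6 + (6.3274)^2/4 + (1.4998)^2/8
  = 0.1813 + 3.1345 + 10.009 + 0.2812 = 13.6059
Step 3: Objective decrease = 0.5 * g^T H^(-1) g = 6.803


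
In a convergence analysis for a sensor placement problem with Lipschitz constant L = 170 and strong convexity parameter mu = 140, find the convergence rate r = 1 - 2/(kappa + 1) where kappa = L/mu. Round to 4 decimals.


Step 1: Compute the condition number.
kappa = L/mu = 170/140 = 1.2143
Step 2: Compute the convergence rate.
r = 1 - 2/(kappa + 1) = 1 - 2*mu/(L + mu) = (L - mu)/(L + mu) = 30/310 = 0.0968


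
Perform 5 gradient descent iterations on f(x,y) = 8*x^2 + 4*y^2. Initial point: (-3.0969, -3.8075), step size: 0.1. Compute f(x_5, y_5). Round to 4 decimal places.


Gradient descent on f(x,y) = 8*x^2 + 4*y^2.
Starting point: (-3.0969, -3.8075), alpha = 0.1
Step 1: grad_x = 2*8*-3.0969 = -49.5504, grad_y = 2*4*-3.8075 = -30.46
  x_1 = -3.0969 - 0.1*-49.5504 = 1.8581
  y_1 = -3.8075 - 0.1*-30.46 = -0.7615
Step 2: grad_x = 2*8*1.8581 = 29.7302, grad_y = 2*4*-0.7615 = -6.092
  x_2 = 1.8581 - 0.1*29.7302 = -1.1149
  y_2 = -0.7615 - 0.1*-6.092 = -0.1523
Step 3: grad_x = 2*8*-1.1149 = -17.8381, grad_y = 2*4*-0.1523 = -1.2184
  x_3 = -1.1149 - 0.1*-17.8381 = 0.6689
  y_3 = -0.1523 - 0.1*-1.2184 = -0.0305
Step 4: grad_x = 2*8*0.6689 = 10.7029, grad_y = 2*4*-0.0305 = -0.2437
  x_4 = 0.6689 - 0.1*10.7029 = -0.4014
  y_4 = -0.0305 - 0.1*-0.2437 = -0.0061
Step 5: grad_x = 2*8*-0.4014 = -6.4217, grad_y = 2*4*-0.0061 = -0.0487
  x_5 = -0.4014 - 0.1*-6.4217 = 0.2408
  y_5 = -0.0061 - 0.1*-0.0487 = -0.0012
f(0.2408, -0.0012) = 8*0.2408^2 + 4*(-0.0012)^2 = 0.4639


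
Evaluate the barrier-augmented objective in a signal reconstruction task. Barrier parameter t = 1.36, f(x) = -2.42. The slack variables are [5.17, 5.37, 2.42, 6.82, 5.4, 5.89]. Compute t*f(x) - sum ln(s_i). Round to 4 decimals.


Step 1: Compute log-barrier.
ln values: [1.6429, 1.6808, 0.8838, 1.9199, 1.6864, 1.7733]
phi = -(1.6429 + 1.6808 + 0.8838 + 1.9199 + 1.6864 + 1.7733) = -9.587
Step 2: Compute augmented objective.
t*f(x) = 1.36*-2.42 = -3.2912
Total = -3.2912 - 9.587 = -12.8782


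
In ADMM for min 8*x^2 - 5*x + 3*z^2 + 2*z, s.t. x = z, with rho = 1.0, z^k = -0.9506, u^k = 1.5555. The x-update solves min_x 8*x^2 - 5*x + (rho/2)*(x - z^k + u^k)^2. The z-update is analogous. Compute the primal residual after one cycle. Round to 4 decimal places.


ADMM iteration with rho = 1.0, z^k = -0.9506, u^k = 1.5555
Step 1: x-update.
Minimize 8*x^2 - 5*x + (1.0/2)*(x + 0.9506 + 1.5555)^2
FOC: (2*8 + 1.0)*x = 5 + 1.0*(-0.9506 - 1.5555)
x^{k+1} = 0.1467
Step 2: z-update.
Minimize 3*z^2 + 2*z + (1.0/2)*(0.1467 - z + 1.5555)^2
FOC: (2*3 + 1.0)*z = -2 + 1.0*(0.1467 + 1.5555)
z^{k+1} = -0.0425
Step 3: u-update.
u^{k+1} = 1.5555 + 0.1467 + 0.0425 = 1.7447
Step 4: Primal residual = |0.1467 + 0.0425| = 0.1892


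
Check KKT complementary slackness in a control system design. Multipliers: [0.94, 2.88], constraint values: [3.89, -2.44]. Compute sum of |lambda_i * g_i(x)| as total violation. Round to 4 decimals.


KKT complementary slackness check:
lambda_1 * g_1 = 0.94 * 3.89 = 3.6566
lambda_2 * g_2 = 2.88 * -2.44 = -7.0272
Total violation = 3.6566 + 7.0272 = 10.6838


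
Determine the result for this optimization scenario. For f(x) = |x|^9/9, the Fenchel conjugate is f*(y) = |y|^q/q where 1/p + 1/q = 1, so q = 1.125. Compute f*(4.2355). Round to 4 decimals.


The conjugate exponent q satisfies 1/p + 1/q = 1.
p = 9, so q = 9/(9 - 1) = 1.125
|y|^q = 4.2355^1.125 = 5.073
f*(4.2355) = 5.073 / 1.125 = 4.5094


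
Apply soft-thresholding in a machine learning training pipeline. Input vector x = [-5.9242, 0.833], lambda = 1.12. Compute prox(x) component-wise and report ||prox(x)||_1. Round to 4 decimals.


Soft-thresholding with lambda = 1.12:
prox(-5.9242) = sign(-5.9242)*max(|-5.9242| - 1.12, 0) = -4.8042
prox(0.833) = sign(0.833)*max(|0.833| - 1.12, 0) = 0.0
prox(x) = [-4.8042, 0.0]
||prox(x)||_1 = 4.8042 + 0.0 = 4.8042


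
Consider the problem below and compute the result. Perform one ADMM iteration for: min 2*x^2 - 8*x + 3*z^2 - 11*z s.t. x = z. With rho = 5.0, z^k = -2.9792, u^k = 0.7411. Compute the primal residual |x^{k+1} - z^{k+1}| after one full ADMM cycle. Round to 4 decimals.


ADMM iteration with rho = 5.0, z^k = -2.9792, u^k = 0.7411
Step 1: x-update.
Minimize 2*x^2 - 8*x + (5.0/2)*(x + 2.9792 + 0.7411)^2
FOC: (2*2 + 5.0)*x = 8 + 5.0*(-2.9792 - 0.7411)
x^{k+1} = -1.1779
Step 2: z-update.
Minimize 3*z^2 - 11*z + (5.0/2)*(-1.1779 - z + 0.7411)^2
FOC: (2*3 + 5.0)*z = 11 + 5.0*(-1.1779 + 0.7411)
z^{k+1} = 0.8014
Step 3: u-update.
u^{k+1} = 0.7411 - 1.1779 - 0.8014 = -1.2383
Step 4: Primal residual = |-1.1779 - 0.8014| = 1.9794


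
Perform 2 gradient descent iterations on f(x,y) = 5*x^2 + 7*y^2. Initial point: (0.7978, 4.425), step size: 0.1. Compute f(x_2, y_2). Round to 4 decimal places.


Gradient descent on f(x,y) = 5*x^2 + 7*y^2.
Starting point: (0.7978, 4.425), alpha = 0.1
Step 1: grad_x = 2*5*0.7978 = 7.978, grad_y = 2*7*4.425 = 61.95
  x_1 = 0.7978 - 0.1*7.978 = -0.0
  y_1 = 4.425 - 0.1*61.95 = -1.77
Step 2: grad_x = 2*5*-0.0 = -0.0, grad_y = 2*7*-1.77 = -24.78
  x_2 = -0.0 - 0.1*-0.0 = 0.0
  y_2 = -1.77 - 0.1*-24.78 = 0.708
f(0.0, 0.708) = 5*0.0^2 + 7*0.708^2 = 3.5088


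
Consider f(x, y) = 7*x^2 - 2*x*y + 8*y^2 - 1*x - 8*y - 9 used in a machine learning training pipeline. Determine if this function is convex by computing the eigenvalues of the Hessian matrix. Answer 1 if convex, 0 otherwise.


The Hessian of f(x,y) = 7*x^2 - 2*x*y + 8*y^2 - 1*x - 8*y - 9 is:
H = [[14, -2], [-2, 16]]
Trace = 14 + 16 = 30
Determinant = 14*16 - (-2)^2 = 220
Discriminant = (30)^2 - 4*220 = 20.0
Eigenvalues: lambda_1 = 12.7639, lambda_2 = 17.2361
The function is convex.

1


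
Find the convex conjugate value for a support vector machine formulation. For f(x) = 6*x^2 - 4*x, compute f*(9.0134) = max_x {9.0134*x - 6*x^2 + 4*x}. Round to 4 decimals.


f*(y) = sup_x {y*x - a*x^2 - b*x} = sup_x {(y-b)*x - a*x^2}
FOC: (y - b) - 2a*x = 0 => x* = (y - b)/(2a)
x* = (9.0134 + 4)/(2*6) = 1.0845
f*(9.0134) = (y-b)^2/(4a) = (9.0134 + 4)^2/(4*6)
= 169.3486/24 = 7.0562


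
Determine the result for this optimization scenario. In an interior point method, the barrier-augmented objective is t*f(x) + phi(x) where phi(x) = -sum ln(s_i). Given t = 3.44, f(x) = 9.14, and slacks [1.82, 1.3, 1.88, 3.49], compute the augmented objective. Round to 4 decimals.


Step 1: Compute log-barrier.
ln values: [0.5988, 0.2624, 0.6313, 1.2499]
phi = -(0.5988 + 0.2624 + 0.6313 + 1.2499) = -2.7424
Step 2: Compute augmented objective.
t*f(x) = 3.44*9.14 = 31.4416
Total = 31.4416 - 2.7424 = 28.6992


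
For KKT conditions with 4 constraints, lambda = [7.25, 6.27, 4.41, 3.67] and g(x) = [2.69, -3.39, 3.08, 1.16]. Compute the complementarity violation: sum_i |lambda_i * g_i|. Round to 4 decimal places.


KKT complementary slackness check:
lambda_1 * g_1 = 7.25 * 2.69 = 19.5025
lambda_2 * g_2 = 6.27 * -3.39 = -21.2553
lambda_3 * g_3 = 4.41 * 3.08 = 13.5828
lambda_4 * g_4 = 3.67 * 1.16 = 4.2572
Total violation = 19.5025 + 21.2553 + 13.5828 + 4.2572 = 58.5978


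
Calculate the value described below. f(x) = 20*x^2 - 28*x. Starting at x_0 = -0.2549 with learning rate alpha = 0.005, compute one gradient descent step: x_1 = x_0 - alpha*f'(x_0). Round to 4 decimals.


We compute the gradient at x_0 and apply the update.
f'(x) = 40*x - 28
f'(-0.2549) = 40*-0.2549 - 28 = -38.196
x_1 = -0.2549 - 0.005*-38.196 = -0.0639


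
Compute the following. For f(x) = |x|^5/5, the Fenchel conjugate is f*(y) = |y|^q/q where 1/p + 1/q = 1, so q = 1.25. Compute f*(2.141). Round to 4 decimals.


The conjugate exponent q satisfies 1/p + 1/q = 1.
p = 5, so q = 5/(5 - 1) = 1.25
|y|^q = 2.141^1.25 = 2.5898
f*(2.141) = 2.5898 / 1.25 = 2.0719


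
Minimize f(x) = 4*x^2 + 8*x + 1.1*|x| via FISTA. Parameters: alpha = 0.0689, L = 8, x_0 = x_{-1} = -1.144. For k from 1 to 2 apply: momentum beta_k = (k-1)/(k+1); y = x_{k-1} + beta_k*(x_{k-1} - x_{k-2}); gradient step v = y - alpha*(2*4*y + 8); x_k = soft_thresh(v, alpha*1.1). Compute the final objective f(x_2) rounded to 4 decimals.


FISTA on f(x) = 4*x^2 + 8*x + 1.1*|x|
L = 8, alpha = 0.0689
Iteration 1: beta = 0.0, y = -1.144 + 0.0*(-1.144 + 1.144) = -1.144
  grad(y) = -1.152, v = y - alpha*grad = -1.0646
  prox(v) = soft_thresh(-1.0646, 0.0758) = -0.9888
Iteration 2: beta = 0.3333, y = -0.9888 + 0.3333*(-0.9888 + 1.144) = -0.9371
  grad(y) = 0.5031, v = y - alpha*grad = -0.9718
  prox(v) = soft_thresh(-0.9718, 0.0758) = -0.896
f(x_2) = 4*(-0.896)^2 + 8*(-0.896) + 1.1*|-0.896| = -2.9711
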